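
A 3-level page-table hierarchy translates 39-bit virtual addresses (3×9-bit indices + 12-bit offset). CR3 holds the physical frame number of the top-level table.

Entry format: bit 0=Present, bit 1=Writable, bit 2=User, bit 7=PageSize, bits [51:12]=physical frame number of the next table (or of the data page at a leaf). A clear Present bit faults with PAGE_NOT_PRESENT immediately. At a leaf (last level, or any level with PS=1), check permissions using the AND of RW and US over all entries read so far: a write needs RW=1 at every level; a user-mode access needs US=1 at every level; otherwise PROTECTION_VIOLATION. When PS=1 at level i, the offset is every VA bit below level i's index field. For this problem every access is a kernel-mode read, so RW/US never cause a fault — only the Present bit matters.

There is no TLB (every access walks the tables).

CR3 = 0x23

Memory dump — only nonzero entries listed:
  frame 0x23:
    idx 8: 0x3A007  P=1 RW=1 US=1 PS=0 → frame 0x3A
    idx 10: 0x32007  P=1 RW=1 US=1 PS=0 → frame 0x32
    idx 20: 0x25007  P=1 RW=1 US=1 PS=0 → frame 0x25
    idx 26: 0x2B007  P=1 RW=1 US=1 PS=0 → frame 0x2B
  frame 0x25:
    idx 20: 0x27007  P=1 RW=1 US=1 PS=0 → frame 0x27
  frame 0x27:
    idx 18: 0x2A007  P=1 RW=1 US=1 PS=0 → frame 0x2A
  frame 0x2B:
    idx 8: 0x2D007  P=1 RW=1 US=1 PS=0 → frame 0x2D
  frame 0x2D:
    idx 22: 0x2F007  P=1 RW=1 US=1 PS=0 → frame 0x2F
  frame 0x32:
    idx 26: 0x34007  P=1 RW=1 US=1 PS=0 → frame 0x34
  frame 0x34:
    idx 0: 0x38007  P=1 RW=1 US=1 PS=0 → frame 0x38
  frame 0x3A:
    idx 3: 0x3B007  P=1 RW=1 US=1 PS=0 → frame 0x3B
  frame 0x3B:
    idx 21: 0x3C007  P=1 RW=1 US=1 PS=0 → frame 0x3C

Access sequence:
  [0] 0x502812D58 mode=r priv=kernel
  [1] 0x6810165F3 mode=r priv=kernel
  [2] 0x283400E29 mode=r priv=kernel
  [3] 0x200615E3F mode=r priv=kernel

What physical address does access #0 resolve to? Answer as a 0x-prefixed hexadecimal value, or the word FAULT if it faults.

Walk each access:
#0 VA=0x502812D58 (r,kernel):
  [0] read 0x23 idx=20: raw=0x25007 flags P=1 W=1 U=1 S=0
  [1] read 0x25 idx=20: raw=0x27007 flags P=1 W=1 U=1 S=0
  [2] read 0x27 idx=18: raw=0x2A007 flags P=1 W=1 U=1 S=0
  ✓ 0x2AD58  — 3 lookups
#1 VA=0x6810165F3 (r,kernel):
  [0] read 0x23 idx=26: raw=0x2B007 flags P=1 W=1 U=1 S=0
  [1] read 0x2B idx=8: raw=0x2D007 flags P=1 W=1 U=1 S=0
  [2] read 0x2D idx=22: raw=0x2F007 flags P=1 W=1 U=1 S=0
  ✓ 0x2F5F3  — 3 lookups
#2 VA=0x283400E29 (r,kernel):
  [0] read 0x23 idx=10: raw=0x32007 flags P=1 W=1 U=1 S=0
  [1] read 0x32 idx=26: raw=0x34007 flags P=1 W=1 U=1 S=0
  [2] read 0x34 idx=0: raw=0x38007 flags P=1 W=1 U=1 S=0
  ✓ 0x38E29  — 3 lookups
#3 VA=0x200615E3F (r,kernel):
  [0] read 0x23 idx=8: raw=0x3A007 flags P=1 W=1 U=1 S=0
  [1] read 0x3A idx=3: raw=0x3B007 flags P=1 W=1 U=1 S=0
  [2] read 0x3B idx=21: raw=0x3C007 flags P=1 W=1 U=1 S=0
  ✓ 0x3CE3F  — 3 lookups

Access #0 PA: 0x2AD58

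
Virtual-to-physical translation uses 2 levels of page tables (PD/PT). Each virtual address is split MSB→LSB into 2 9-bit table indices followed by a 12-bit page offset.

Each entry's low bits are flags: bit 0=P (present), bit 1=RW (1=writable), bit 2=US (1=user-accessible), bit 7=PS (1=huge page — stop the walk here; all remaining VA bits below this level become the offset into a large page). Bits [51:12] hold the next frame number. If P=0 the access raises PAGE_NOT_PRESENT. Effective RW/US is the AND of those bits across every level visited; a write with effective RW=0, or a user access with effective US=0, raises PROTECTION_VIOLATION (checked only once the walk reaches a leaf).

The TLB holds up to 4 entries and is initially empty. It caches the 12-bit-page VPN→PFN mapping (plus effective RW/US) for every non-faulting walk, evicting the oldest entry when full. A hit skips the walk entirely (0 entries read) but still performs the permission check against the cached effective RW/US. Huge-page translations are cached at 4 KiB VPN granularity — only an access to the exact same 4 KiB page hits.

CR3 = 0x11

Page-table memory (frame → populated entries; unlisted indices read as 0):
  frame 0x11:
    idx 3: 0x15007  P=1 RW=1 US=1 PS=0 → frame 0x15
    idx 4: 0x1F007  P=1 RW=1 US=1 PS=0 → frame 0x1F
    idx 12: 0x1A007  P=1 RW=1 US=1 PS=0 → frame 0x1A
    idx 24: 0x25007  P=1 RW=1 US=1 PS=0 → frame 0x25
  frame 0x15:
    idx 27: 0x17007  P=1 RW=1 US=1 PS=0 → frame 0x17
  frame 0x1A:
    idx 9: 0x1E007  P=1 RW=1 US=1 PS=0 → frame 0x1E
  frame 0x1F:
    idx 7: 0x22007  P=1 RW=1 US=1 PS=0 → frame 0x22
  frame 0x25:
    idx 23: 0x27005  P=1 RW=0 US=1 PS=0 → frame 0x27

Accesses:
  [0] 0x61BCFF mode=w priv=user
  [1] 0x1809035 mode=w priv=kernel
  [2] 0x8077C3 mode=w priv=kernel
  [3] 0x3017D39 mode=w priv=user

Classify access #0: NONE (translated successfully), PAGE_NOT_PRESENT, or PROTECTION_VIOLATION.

Walk each access:
#0 VA=0x61BCFF (w,user):
  L0: frame=0x11 idx=3 entry=0x15007 [P=1 RW=1 US=1 PS=0]
  L1: frame=0x15 idx=27 entry=0x17007 [P=1 RW=1 US=1 PS=0]
  ✓ 0x17CFF  — 2 lookups
#1 VA=0x1809035 (w,kernel):
  L0: frame=0x11 idx=12 entry=0x1A007 [P=1 RW=1 US=1 PS=0]
  L1: frame=0x1A idx=9 entry=0x1E007 [P=1 RW=1 US=1 PS=0]
  ✓ 0x1E035  — 2 lookups
#2 VA=0x8077C3 (w,kernel):
  L0: frame=0x11 idx=4 entry=0x1F007 [P=1 RW=1 US=1 PS=0]
  L1: frame=0x1F idx=7 entry=0x22007 [P=1 RW=1 US=1 PS=0]
  ✓ 0x227C3  — 2 lookups
#3 VA=0x3017D39 (w,user):
  L0: frame=0x11 idx=24 entry=0x25007 [P=1 RW=1 US=1 PS=0]
  L1: frame=0x25 idx=23 entry=0x27005 [P=1 RW=0 US=1 PS=0]
  → PROTECTION_VIOLATION  (2 entries read)

Access #0 fault: NONE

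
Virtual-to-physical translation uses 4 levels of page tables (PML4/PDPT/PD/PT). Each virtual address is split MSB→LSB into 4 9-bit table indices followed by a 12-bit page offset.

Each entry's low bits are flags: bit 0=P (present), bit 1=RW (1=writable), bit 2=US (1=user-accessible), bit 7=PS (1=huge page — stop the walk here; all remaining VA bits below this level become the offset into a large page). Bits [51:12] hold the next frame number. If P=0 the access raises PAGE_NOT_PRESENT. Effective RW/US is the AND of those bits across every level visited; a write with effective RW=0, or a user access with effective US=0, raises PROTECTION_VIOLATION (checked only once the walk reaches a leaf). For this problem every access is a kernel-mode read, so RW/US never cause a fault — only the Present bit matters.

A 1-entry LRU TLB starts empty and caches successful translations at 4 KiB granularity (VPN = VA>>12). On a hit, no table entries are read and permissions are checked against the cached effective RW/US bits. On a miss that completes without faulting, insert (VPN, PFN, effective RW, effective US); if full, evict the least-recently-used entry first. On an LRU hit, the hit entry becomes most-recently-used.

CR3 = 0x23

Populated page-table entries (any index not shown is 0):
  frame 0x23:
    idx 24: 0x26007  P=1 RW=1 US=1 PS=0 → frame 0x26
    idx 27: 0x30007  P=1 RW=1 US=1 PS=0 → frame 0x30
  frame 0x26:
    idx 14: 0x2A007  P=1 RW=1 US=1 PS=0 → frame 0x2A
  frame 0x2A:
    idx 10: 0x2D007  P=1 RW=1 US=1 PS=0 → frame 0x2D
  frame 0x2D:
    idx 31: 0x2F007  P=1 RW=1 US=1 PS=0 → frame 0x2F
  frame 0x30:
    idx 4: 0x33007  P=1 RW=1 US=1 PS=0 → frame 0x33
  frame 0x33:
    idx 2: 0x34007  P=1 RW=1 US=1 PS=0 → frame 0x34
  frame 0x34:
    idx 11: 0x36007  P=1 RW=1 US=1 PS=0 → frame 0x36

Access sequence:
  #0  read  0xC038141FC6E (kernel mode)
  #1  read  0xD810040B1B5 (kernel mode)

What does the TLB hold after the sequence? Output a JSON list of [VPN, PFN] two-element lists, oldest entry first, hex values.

Trace:
#0 VA=0xC038141FC6E (r,kernel):
  L0 @0x23[24] → 0x26007  P=1,RW=1,US=1,PS=0
  L1 @0x26[14] → 0x2A007  P=1,RW=1,US=1,PS=0
  L2 @0x2A[10] → 0x2D007  P=1,RW=1,US=1,PS=0
  L3 @0x2D[31] → 0x2F007  P=1,RW=1,US=1,PS=0
  ⇒ phys 0x2FC6E  [4 reads]
#1 VA=0xD810040B1B5 (r,kernel):
  L0 @0x23[27] → 0x30007  P=1,RW=1,US=1,PS=0
  L1 @0x30[4] → 0x33007  P=1,RW=1,US=1,PS=0
  L2 @0x33[2] → 0x34007  P=1,RW=1,US=1,PS=0
  L3 @0x34[11] → 0x36007  P=1,RW=1,US=1,PS=0
  ⇒ phys 0x361B5  [4 reads]

TLB: [["0xD810040B", "0x36"]]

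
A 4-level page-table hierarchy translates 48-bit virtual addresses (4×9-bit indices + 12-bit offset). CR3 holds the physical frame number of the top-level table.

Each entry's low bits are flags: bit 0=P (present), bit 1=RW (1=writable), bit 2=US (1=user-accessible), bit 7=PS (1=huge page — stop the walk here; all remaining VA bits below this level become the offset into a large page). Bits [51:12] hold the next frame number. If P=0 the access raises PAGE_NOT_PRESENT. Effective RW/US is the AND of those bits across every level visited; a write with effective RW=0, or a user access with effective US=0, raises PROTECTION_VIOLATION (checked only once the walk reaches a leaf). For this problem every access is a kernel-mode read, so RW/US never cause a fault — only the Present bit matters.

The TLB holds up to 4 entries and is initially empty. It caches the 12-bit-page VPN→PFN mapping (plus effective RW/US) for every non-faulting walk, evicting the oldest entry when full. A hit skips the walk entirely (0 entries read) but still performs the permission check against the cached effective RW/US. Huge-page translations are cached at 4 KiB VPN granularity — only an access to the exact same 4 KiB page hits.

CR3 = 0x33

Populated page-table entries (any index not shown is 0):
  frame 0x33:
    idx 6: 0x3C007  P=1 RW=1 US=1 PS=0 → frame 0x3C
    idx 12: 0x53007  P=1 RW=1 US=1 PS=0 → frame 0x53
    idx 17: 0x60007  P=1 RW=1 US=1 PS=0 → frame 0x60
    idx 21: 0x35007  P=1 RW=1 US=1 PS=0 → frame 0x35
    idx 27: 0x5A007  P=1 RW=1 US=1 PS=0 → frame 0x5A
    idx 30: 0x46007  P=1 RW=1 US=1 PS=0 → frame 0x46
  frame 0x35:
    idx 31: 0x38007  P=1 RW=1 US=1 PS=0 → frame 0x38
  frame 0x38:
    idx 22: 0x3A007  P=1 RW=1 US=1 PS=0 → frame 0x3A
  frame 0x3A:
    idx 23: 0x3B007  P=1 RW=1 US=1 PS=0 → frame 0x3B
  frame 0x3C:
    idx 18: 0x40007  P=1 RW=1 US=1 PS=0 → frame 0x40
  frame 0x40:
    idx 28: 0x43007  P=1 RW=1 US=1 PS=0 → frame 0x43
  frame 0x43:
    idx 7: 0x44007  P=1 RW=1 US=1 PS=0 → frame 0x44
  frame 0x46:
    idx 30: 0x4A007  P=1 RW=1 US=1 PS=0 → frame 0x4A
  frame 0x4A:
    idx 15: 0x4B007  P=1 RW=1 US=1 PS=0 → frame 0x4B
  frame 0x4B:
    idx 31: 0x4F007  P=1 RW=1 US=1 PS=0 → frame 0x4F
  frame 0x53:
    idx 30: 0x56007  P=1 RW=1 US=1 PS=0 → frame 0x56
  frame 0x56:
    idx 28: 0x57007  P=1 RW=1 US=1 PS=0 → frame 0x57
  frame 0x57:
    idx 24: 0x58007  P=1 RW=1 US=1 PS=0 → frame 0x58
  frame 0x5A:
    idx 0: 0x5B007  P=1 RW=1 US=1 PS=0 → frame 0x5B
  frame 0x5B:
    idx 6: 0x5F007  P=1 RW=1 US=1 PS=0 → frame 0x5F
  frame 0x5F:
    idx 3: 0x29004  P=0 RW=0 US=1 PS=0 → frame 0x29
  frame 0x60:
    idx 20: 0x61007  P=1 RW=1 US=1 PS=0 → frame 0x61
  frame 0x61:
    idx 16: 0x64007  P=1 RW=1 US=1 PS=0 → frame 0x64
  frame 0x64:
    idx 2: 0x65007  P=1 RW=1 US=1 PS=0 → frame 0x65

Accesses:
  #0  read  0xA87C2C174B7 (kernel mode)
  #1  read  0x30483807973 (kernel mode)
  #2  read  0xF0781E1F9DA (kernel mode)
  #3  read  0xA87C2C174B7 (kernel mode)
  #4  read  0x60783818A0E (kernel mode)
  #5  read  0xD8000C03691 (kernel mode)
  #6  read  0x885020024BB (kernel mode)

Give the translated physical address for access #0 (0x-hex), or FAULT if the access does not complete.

Per-access translation:
#0 VA=0xA87C2C174B7 (r,kernel):
  L0 @0x33[21] → 0x35007  P=1,RW=1,US=1,PS=0
  L1 @0x35[31] → 0x38007  P=1,RW=1,US=1,PS=0
  L2 @0x38[22] → 0x3A007  P=1,RW=1,US=1,PS=0
  L3 @0x3A[23] → 0x3B007  P=1,RW=1,US=1,PS=0
  → PA=0x3B4B7  (4 entries read)
#1 VA=0x30483807973 (r,kernel):
  L0 @0x33[6] → 0x3C007  P=1,RW=1,US=1,PS=0
  L1 @0x3C[18] → 0x40007  P=1,RW=1,US=1,PS=0
  L2 @0x40[28] → 0x43007  P=1,RW=1,US=1,PS=0
  L3 @0x43[7] → 0x44007  P=1,RW=1,US=1,PS=0
  → PA=0x44973  (4 entries read)
#2 VA=0xF0781E1F9DA (r,kernel):
  L0 @0x33[30] → 0x46007  P=1,RW=1,US=1,PS=0
  L1 @0x46[30] → 0x4A007  P=1,RW=1,US=1,PS=0
  L2 @0x4A[15] → 0x4B007  P=1,RW=1,US=1,PS=0
  L3 @0x4B[31] → 0x4F007  P=1,RW=1,US=1,PS=0
  → PA=0x4F9DA  (4 entries read)
#3 VA=0xA87C2C174B7 (r,kernel):
  TLB hit vpn=0xA87C2C17 → PA=0x3B4B7
#4 VA=0x60783818A0E (r,kernel):
  L0 @0x33[12] → 0x53007  P=1,RW=1,US=1,PS=0
  L1 @0x53[30] → 0x56007  P=1,RW=1,US=1,PS=0
  L2 @0x56[28] → 0x57007  P=1,RW=1,US=1,PS=0
  L3 @0x57[24] → 0x58007  P=1,RW=1,US=1,PS=0
  → PA=0x58A0E  (4 entries read)
#5 VA=0xD8000C03691 (r,kernel):
  L0 @0x33[27] → 0x5A007  P=1,RW=1,US=1,PS=0
  L1 @0x5A[0] → 0x5B007  P=1,RW=1,US=1,PS=0
  L2 @0x5B[6] → 0x5F007  P=1,RW=1,US=1,PS=0
  L3 @0x5F[3] → 0x29004  P=0,RW=0,US=1,PS=0
  ✗ PAGE_NOT_PRESENT  [4 reads]
#6 VA=0x885020024BB (r,kernel):
  L0 @0x33[17] → 0x60007  P=1,RW=1,US=1,PS=0
  L1 @0x60[20] → 0x61007  P=1,RW=1,US=1,PS=0
  L2 @0x61[16] → 0x64007  P=1,RW=1,US=1,PS=0
  L3 @0x64[2] → 0x65007  P=1,RW=1,US=1,PS=0
  → PA=0x654BB  (4 entries read)

Access #0 PA: 0x3B4B7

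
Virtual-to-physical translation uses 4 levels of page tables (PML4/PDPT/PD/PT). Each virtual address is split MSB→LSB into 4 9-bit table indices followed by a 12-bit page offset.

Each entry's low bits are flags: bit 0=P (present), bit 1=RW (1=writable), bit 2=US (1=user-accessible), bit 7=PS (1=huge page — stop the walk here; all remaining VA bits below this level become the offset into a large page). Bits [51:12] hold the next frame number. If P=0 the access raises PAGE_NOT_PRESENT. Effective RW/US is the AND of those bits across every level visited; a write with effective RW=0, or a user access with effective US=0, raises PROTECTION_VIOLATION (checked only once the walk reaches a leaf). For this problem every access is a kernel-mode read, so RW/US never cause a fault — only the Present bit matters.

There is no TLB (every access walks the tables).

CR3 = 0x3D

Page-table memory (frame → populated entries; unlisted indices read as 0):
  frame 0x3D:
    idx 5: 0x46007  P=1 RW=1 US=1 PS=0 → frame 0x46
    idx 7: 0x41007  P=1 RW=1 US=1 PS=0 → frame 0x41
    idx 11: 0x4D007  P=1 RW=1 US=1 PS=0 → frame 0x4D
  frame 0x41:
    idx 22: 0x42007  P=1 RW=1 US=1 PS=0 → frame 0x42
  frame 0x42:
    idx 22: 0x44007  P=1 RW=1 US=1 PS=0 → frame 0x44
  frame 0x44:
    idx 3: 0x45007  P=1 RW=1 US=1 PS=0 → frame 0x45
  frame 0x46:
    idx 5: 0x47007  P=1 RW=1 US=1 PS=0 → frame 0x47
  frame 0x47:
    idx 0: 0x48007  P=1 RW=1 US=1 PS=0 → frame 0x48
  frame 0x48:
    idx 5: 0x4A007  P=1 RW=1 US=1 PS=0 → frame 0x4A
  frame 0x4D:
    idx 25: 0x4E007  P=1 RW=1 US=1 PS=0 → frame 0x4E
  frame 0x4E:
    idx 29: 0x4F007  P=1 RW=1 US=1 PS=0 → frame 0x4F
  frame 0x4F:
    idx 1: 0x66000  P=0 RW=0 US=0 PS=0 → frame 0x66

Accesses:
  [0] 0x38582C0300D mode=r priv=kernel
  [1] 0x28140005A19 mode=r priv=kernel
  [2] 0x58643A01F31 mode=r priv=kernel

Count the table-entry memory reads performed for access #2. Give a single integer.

Trace:
#0 VA=0x38582C0300D (r,kernel):
  L0 @0x3D[7] → 0x41007  P=1,RW=1,US=1,PS=0
  L1 @0x41[22] → 0x42007  P=1,RW=1,US=1,PS=0
  L2 @0x42[22] → 0x44007  P=1,RW=1,US=1,PS=0
  L3 @0x44[3] → 0x45007  P=1,RW=1,US=1,PS=0
  ✓ 0x4500D  — 4 lookups
#1 VA=0x28140005A19 (r,kernel):
  L0 @0x3D[5] → 0x46007  P=1,RW=1,US=1,PS=0
  L1 @0x46[5] → 0x47007  P=1,RW=1,US=1,PS=0
  L2 @0x47[0] → 0x48007  P=1,RW=1,US=1,PS=0
  L3 @0x48[5] → 0x4A007  P=1,RW=1,US=1,PS=0
  ✓ 0x4AA19  — 4 lookups
#2 VA=0x58643A01F31 (r,kernel):
  L0 @0x3D[11] → 0x4D007  P=1,RW=1,US=1,PS=0
  L1 @0x4D[25] → 0x4E007  P=1,RW=1,US=1,PS=0
  L2 @0x4E[29] → 0x4F007  P=1,RW=1,US=1,PS=0
  L3 @0x4F[1] → 0x66000  P=0,RW=0,US=0,PS=0
  ⇒ fault: PAGE_NOT_PRESENT  — 4 lookups

Entries read for #2: 4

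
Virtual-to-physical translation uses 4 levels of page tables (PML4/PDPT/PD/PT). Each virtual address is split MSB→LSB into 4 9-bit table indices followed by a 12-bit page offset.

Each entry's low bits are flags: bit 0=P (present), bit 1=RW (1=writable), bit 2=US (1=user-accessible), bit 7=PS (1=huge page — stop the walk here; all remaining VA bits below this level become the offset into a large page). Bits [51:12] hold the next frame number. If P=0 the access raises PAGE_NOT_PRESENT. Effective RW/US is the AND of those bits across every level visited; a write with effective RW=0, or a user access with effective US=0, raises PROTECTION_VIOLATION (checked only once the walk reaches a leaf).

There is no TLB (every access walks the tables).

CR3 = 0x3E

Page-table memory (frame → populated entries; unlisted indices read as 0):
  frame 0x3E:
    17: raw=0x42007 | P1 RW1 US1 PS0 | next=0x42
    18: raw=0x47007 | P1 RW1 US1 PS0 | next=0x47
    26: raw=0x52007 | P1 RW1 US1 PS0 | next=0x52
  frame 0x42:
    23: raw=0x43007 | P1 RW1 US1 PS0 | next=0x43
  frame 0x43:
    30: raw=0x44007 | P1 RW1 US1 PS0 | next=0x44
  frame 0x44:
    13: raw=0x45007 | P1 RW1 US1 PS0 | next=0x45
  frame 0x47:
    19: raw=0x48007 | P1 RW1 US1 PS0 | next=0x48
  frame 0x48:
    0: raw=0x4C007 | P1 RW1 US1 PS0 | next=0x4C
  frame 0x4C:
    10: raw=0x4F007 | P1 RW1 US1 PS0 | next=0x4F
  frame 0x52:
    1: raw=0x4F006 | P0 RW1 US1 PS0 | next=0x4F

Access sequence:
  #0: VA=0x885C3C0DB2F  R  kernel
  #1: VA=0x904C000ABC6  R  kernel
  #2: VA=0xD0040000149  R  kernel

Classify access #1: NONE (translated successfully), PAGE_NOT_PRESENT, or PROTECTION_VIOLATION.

Walk each access:
#0 VA=0x885C3C0DB2F (r,kernel):
  [0] read 0x3E idx=17: raw=0x42007 flags P=1 W=1 U=1 S=0
  [1] read 0x42 idx=23: raw=0x43007 flags P=1 W=1 U=1 S=0
  [2] read 0x43 idx=30: raw=0x44007 flags P=1 W=1 U=1 S=0
  [3] read 0x44 idx=13: raw=0x45007 flags P=1 W=1 U=1 S=0
  ⇒ phys 0x45B2F  [4 reads]
#1 VA=0x904C000ABC6 (r,kernel):
  [0] read 0x3E idx=18: raw=0x47007 flags P=1 W=1 U=1 S=0
  [1] read 0x47 idx=19: raw=0x48007 flags P=1 W=1 U=1 S=0
  [2] read 0x48 idx=0: raw=0x4C007 flags P=1 W=1 U=1 S=0
  [3] read 0x4C idx=10: raw=0x4F007 flags P=1 W=1 U=1 S=0
  ⇒ phys 0x4FBC6  [4 reads]
#2 VA=0xD0040000149 (r,kernel):
  [0] read 0x3E idx=26: raw=0x52007 flags P=1 W=1 U=1 S=0
  [1] read 0x52 idx=1: raw=0x4F006 flags P=0 W=1 U=1 S=0
  → PAGE_NOT_PRESENT  (2 entries read)

Access #1 fault: NONE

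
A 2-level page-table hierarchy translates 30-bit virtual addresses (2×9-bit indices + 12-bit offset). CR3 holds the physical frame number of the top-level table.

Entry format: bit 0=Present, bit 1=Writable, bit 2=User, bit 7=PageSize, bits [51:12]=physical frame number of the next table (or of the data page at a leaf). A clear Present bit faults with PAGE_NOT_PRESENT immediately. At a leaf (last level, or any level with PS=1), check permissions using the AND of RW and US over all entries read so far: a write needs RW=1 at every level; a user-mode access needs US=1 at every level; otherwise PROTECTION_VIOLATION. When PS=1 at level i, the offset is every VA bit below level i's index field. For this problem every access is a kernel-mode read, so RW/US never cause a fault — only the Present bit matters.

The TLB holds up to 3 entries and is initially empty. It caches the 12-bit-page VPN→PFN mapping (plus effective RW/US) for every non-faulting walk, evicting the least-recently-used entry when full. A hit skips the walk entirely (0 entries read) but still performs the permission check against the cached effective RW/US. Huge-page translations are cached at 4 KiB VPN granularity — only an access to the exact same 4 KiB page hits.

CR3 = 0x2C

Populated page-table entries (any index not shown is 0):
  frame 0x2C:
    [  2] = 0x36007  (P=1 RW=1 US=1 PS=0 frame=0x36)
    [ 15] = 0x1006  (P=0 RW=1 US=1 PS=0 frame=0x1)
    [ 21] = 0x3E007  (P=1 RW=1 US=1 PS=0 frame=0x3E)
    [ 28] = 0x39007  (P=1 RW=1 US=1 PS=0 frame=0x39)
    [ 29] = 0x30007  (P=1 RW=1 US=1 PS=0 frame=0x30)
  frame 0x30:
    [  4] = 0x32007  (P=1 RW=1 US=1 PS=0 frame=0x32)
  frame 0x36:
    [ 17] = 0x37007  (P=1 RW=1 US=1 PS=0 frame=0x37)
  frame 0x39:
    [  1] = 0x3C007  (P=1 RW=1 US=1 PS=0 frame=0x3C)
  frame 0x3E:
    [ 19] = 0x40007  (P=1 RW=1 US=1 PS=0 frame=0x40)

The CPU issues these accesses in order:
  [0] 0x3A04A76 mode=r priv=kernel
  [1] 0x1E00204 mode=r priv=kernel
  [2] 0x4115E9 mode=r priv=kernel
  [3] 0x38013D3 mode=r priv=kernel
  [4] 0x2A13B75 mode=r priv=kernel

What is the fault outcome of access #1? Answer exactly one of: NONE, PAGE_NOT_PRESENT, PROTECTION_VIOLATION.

Walk each access:
#0 VA=0x3A04A76 (r,kernel):
  lvl0: tbl 0x2C, slot 29 ⇒ 0x30007 (P1/RW1/US1/PS0)
  lvl1: tbl 0x30, slot 4 ⇒ 0x32007 (P1/RW1/US1/PS0)
  → PA=0x32A76  (2 entries read)
#1 VA=0x1E00204 (r,kernel):
  lvl0: tbl 0x2C, slot 15 ⇒ 0x1006 (P0/RW1/US1/PS0)
  → PAGE_NOT_PRESENT  (1 entries read)
#2 VA=0x4115E9 (r,kernel):
  lvl0: tbl 0x2C, slot 2 ⇒ 0x36007 (P1/RW1/US1/PS0)
  lvl1: tbl 0x36, slot 17 ⇒ 0x37007 (P1/RW1/US1/PS0)
  → PA=0x375E9  (2 entries read)
#3 VA=0x38013D3 (r,kernel):
  lvl0: tbl 0x2C, slot 28 ⇒ 0x39007 (P1/RW1/US1/PS0)
  lvl1: tbl 0x39, slot 1 ⇒ 0x3C007 (P1/RW1/US1/PS0)
  → PA=0x3C3D3  (2 entries read)
#4 VA=0x2A13B75 (r,kernel):
  lvl0: tbl 0x2C, slot 21 ⇒ 0x3E007 (P1/RW1/US1/PS0)
  lvl1: tbl 0x3E, slot 19 ⇒ 0x40007 (P1/RW1/US1/PS0)
  → PA=0x40B75  (2 entries read)

Access #1 fault: PAGE_NOT_PRESENT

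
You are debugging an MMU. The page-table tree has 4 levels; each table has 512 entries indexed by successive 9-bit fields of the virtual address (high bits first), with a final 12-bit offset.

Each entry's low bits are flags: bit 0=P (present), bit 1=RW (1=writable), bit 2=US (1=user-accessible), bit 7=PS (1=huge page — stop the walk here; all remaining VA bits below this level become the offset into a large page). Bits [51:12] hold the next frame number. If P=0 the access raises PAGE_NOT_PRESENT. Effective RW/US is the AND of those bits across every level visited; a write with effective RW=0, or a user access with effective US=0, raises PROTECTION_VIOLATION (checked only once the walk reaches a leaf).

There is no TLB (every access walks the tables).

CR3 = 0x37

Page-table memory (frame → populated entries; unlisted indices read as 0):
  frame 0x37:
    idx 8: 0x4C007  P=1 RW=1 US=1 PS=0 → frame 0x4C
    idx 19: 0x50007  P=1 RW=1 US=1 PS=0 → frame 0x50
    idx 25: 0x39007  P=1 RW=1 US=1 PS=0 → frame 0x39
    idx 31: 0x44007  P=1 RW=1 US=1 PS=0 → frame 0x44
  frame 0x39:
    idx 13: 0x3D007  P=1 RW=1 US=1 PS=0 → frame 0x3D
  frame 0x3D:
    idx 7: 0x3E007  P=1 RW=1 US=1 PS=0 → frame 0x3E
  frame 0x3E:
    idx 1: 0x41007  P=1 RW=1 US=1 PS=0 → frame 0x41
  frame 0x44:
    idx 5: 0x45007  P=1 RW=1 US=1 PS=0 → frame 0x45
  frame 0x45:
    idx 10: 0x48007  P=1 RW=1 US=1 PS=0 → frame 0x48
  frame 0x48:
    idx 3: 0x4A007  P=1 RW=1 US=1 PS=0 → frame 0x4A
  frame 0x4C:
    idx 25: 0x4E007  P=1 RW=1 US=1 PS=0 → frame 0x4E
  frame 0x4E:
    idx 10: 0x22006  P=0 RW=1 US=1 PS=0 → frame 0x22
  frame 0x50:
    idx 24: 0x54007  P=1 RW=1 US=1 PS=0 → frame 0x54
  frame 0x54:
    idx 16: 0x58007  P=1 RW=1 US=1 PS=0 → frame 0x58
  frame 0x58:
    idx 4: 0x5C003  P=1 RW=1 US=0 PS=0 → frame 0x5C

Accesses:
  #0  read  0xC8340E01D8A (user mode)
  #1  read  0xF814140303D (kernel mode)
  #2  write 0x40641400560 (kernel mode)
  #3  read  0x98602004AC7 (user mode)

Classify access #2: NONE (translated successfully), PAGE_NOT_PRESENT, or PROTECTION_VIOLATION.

Trace:
#0 VA=0xC8340E01D8A (r,user):
  L0 @0x37[25] → 0x39007  P=1,RW=1,US=1,PS=0
  L1 @0x39[13] → 0x3D007  P=1,RW=1,US=1,PS=0
  L2 @0x3D[7] → 0x3E007  P=1,RW=1,US=1,PS=0
  L3 @0x3E[1] → 0x41007  P=1,RW=1,US=1,PS=0
  ✓ 0x41D8A  — 4 lookups
#1 VA=0xF814140303D (r,kernel):
  L0 @0x37[31] → 0x44007  P=1,RW=1,US=1,PS=0
  L1 @0x44[5] → 0x45007  P=1,RW=1,US=1,PS=0
  L2 @0x45[10] → 0x48007  P=1,RW=1,US=1,PS=0
  L3 @0x48[3] → 0x4A007  P=1,RW=1,US=1,PS=0
  ✓ 0x4A03D  — 4 lookups
#2 VA=0x40641400560 (w,kernel):
  L0 @0x37[8] → 0x4C007  P=1,RW=1,US=1,PS=0
  L1 @0x4C[25] → 0x4E007  P=1,RW=1,US=1,PS=0
  L2 @0x4E[10] → 0x22006  P=0,RW=1,US=1,PS=0
  ✗ PAGE_NOT_PRESENT  [3 reads]
#3 VA=0x98602004AC7 (r,user):
  L0 @0x37[19] → 0x50007  P=1,RW=1,US=1,PS=0
  L1 @0x50[24] → 0x54007  P=1,RW=1,US=1,PS=0
  L2 @0x54[16] → 0x58007  P=1,RW=1,US=1,PS=0
  L3 @0x58[4] → 0x5C003  P=1,RW=1,US=0,PS=0
  ✗ PROTECTION_VIOLATION  [4 reads]

Access #2 fault: PAGE_NOT_PRESENT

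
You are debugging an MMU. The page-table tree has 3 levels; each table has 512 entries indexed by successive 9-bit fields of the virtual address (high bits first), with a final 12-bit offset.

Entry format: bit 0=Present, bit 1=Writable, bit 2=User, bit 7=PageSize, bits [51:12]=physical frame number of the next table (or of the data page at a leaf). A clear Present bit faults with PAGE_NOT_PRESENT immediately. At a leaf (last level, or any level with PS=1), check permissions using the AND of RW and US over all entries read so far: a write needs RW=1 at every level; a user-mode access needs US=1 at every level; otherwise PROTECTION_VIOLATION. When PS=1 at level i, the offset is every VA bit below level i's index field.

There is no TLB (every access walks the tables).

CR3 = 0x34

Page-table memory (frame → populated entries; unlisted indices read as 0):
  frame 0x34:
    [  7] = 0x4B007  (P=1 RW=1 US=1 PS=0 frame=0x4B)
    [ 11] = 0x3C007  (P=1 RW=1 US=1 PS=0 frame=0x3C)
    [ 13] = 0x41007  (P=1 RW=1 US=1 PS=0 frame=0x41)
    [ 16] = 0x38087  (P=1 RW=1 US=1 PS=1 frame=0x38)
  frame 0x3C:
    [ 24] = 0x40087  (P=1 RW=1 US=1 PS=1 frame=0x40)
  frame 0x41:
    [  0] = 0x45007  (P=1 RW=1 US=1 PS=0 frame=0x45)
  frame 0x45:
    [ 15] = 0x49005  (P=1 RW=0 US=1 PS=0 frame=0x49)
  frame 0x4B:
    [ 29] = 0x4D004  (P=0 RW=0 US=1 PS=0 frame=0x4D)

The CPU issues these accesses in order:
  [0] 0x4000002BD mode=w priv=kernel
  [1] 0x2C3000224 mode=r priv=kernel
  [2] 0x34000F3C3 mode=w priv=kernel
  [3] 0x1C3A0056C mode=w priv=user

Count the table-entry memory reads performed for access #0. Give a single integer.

Walk each access:
#0 VA=0x4000002BD (w,kernel):
  L0: frame=0x34 idx=16 entry=0x38087 [P=1 RW=1 US=1 PS=1]
  → PA=0x382BD (huge @L0)  (1 entries read)
#1 VA=0x2C3000224 (r,kernel):
  L0: frame=0x34 idx=11 entry=0x3C007 [P=1 RW=1 US=1 PS=0]
  L1: frame=0x3C idx=24 entry=0x40087 [P=1 RW=1 US=1 PS=1]
  → PA=0x40224 (huge @L1)  (2 entries read)
#2 VA=0x34000F3C3 (w,kernel):
  L0: frame=0x34 idx=13 entry=0x41007 [P=1 RW=1 US=1 PS=0]
  L1: frame=0x41 idx=0 entry=0x45007 [P=1 RW=1 US=1 PS=0]
  L2: frame=0x45 idx=15 entry=0x49005 [P=1 RW=0 US=1 PS=0]
  → PROTECTION_VIOLATION  (3 entries read)
#3 VA=0x1C3A0056C (w,user):
  L0: frame=0x34 idx=7 entry=0x4B007 [P=1 RW=1 US=1 PS=0]
  L1: frame=0x4B idx=29 entry=0x4D004 [P=0 RW=0 US=1 PS=0]
  → PAGE_NOT_PRESENT  (2 entries read)

Entries read for #0: 1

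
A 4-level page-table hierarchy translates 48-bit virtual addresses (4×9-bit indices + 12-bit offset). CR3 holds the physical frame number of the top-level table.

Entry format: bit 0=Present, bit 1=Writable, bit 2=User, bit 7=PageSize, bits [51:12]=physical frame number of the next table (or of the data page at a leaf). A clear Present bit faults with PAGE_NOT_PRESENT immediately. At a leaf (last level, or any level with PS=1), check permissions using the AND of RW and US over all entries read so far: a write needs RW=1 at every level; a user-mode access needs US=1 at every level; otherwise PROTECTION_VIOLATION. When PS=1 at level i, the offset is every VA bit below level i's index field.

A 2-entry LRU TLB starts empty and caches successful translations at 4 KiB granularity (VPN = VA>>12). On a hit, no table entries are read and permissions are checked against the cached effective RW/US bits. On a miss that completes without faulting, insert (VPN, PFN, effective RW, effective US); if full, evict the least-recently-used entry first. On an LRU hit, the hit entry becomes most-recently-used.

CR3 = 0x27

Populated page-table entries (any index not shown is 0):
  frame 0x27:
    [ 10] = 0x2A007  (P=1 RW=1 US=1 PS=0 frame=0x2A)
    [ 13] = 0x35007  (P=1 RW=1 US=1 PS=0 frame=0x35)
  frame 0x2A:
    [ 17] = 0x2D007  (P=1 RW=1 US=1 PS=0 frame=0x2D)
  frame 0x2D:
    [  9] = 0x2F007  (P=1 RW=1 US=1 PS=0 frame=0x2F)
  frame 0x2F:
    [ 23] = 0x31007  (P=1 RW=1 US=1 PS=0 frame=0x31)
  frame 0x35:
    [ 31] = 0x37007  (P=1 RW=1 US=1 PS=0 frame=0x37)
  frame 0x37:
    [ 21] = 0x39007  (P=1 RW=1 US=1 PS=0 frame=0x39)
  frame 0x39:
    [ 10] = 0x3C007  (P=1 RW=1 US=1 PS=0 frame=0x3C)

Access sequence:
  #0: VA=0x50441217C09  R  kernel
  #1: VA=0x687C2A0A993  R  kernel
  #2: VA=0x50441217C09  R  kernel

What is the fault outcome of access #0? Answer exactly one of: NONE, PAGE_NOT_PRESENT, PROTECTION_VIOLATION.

Trace:
#0 VA=0x50441217C09 (r,kernel):
  L0 @0x27[10] → 0x2A007  P=1,RW=1,US=1,PS=0
  L1 @0x2A[17] → 0x2D007  P=1,RW=1,US=1,PS=0
  L2 @0x2D[9] → 0x2F007  P=1,RW=1,US=1,PS=0
  L3 @0x2F[23] → 0x31007  P=1,RW=1,US=1,PS=0
  ⇒ phys 0x31C09  [4 reads]
#1 VA=0x687C2A0A993 (r,kernel):
  L0 @0x27[13] → 0x35007  P=1,RW=1,US=1,PS=0
  L1 @0x35[31] → 0x37007  P=1,RW=1,US=1,PS=0
  L2 @0x37[21] → 0x39007  P=1,RW=1,US=1,PS=0
  L3 @0x39[10] → 0x3C007  P=1,RW=1,US=1,PS=0
  ⇒ phys 0x3C993  [4 reads]
#2 VA=0x50441217C09 (r,kernel):
  TLB hit vpn=0x50441217 → PA=0x31C09

Access #0 fault: NONE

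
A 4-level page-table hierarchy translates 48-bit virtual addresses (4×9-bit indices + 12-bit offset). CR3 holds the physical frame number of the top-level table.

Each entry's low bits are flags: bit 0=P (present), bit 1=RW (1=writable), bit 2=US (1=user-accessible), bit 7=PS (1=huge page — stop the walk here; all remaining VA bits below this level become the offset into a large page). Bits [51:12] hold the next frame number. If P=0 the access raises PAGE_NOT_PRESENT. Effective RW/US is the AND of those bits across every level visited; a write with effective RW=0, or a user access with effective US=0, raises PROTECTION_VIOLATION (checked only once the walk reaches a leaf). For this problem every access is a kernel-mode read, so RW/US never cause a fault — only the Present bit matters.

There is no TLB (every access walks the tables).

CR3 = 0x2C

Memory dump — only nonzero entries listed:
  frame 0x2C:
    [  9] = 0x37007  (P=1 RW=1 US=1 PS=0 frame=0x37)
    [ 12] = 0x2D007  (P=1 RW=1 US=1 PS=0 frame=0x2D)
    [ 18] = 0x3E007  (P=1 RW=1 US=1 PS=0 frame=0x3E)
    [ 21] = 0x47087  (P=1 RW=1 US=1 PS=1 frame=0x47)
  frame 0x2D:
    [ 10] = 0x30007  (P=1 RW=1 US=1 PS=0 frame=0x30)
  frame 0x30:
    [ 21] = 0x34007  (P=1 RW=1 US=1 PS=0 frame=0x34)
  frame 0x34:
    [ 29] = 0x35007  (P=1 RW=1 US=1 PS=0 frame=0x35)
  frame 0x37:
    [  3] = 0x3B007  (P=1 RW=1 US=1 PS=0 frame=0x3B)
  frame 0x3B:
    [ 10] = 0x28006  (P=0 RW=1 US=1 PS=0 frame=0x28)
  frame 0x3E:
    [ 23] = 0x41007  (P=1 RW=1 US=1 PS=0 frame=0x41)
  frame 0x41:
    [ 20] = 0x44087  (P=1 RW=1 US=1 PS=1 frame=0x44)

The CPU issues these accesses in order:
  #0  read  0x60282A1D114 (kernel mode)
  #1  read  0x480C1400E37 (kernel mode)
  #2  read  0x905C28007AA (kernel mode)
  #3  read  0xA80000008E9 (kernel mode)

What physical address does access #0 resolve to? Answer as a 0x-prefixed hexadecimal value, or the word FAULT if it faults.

Walk each access:
#0 VA=0x60282A1D114 (r,kernel):
  L0 @0x2C[12] → 0x2D007  P=1,RW=1,US=1,PS=0
  L1 @0x2D[10] → 0x30007  P=1,RW=1,US=1,PS=0
  L2 @0x30[21] → 0x34007  P=1,RW=1,US=1,PS=0
  L3 @0x34[29] → 0x35007  P=1,RW=1,US=1,PS=0
  ✓ 0x35114  — 4 lookups
#1 VA=0x480C1400E37 (r,kernel):
  L0 @0x2C[9] → 0x37007  P=1,RW=1,US=1,PS=0
  L1 @0x37[3] → 0x3B007  P=1,RW=1,US=1,PS=0
  L2 @0x3B[10] → 0x28006  P=0,RW=1,US=1,PS=0
  ⇒ fault: PAGE_NOT_PRESENT  — 3 lookups
#2 VA=0x905C28007AA (r,kernel):
  L0 @0x2C[18] → 0x3E007  P=1,RW=1,US=1,PS=0
  L1 @0x3E[23] → 0x41007  P=1,RW=1,US=1,PS=0
  L2 @0x41[20] → 0x44087  P=1,RW=1,US=1,PS=1
  ✓ 0x447AA (huge @L2)  — 3 lookups
#3 VA=0xA80000008E9 (r,kernel):
  L0 @0x2C[21] → 0x47087  P=1,RW=1,US=1,PS=1
  ✓ 0x478E9 (huge @L0)  — 1 lookups

Access #0 PA: 0x35114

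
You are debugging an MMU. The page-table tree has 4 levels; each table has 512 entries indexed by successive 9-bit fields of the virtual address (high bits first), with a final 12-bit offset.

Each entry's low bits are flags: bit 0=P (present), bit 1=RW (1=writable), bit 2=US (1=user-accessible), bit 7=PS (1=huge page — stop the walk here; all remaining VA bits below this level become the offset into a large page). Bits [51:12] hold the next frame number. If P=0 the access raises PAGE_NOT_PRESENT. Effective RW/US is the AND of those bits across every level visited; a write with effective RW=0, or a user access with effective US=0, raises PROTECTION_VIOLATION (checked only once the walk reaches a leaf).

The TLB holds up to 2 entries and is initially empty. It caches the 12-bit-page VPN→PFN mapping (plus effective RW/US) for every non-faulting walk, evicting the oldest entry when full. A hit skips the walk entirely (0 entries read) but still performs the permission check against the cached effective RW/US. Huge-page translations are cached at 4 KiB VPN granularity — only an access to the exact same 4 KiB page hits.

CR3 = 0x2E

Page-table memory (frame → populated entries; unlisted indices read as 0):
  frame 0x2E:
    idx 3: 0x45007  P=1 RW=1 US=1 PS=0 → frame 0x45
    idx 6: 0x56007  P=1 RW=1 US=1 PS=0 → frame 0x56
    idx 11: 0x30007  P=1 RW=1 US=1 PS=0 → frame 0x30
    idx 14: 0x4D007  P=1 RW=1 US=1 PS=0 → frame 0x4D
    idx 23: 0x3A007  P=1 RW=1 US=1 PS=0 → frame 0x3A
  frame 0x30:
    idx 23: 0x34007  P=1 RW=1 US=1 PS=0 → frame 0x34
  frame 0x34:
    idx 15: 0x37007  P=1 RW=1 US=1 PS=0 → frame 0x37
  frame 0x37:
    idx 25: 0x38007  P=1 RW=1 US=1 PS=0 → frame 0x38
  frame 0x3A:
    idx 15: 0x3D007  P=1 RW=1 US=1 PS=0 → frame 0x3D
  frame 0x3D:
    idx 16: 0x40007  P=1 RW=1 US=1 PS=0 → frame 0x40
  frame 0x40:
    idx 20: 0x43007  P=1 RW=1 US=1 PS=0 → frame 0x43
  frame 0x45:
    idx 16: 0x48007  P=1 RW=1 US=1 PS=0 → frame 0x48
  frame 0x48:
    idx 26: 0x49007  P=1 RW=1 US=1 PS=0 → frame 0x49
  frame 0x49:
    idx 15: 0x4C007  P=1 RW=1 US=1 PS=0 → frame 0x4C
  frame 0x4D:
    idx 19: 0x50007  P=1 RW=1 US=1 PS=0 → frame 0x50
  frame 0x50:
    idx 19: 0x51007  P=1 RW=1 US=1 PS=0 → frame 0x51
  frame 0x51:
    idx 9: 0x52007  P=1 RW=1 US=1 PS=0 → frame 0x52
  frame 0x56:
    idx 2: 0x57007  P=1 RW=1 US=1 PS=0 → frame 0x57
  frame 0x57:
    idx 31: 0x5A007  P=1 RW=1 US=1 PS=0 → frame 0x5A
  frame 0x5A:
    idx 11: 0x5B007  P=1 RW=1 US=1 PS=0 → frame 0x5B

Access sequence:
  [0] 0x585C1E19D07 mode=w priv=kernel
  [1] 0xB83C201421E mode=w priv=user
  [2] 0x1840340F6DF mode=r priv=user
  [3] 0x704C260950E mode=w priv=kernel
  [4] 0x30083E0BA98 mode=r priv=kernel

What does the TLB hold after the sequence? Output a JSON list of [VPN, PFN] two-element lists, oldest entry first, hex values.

Trace:
#0 VA=0x585C1E19D07 (w,kernel):
  L0 @0x2E[11] → 0x30007  P=1,RW=1,US=1,PS=0
  L1 @0x30[23] → 0x34007  P=1,RW=1,US=1,PS=0
  L2 @0x34[15] → 0x37007  P=1,RW=1,US=1,PS=0
  L3 @0x37[25] → 0x38007  P=1,RW=1,US=1,PS=0
  → PA=0x38D07  (4 entries read)
#1 VA=0xB83C201421E (w,user):
  L0 @0x2E[23] → 0x3A007  P=1,RW=1,US=1,PS=0
  L1 @0x3A[15] → 0x3D007  P=1,RW=1,US=1,PS=0
  L2 @0x3D[16] → 0x40007  P=1,RW=1,US=1,PS=0
  L3 @0x40[20] → 0x43007  P=1,RW=1,US=1,PS=0
  → PA=0x4321E  (4 entries read)
#2 VA=0x1840340F6DF (r,user):
  L0 @0x2E[3] → 0x45007  P=1,RW=1,US=1,PS=0
  L1 @0x45[16] → 0x48007  P=1,RW=1,US=1,PS=0
  L2 @0x48[26] → 0x49007  P=1,RW=1,US=1,PS=0
  L3 @0x49[15] → 0x4C007  P=1,RW=1,US=1,PS=0
  → PA=0x4C6DF  (4 entries read)
#3 VA=0x704C260950E (w,kernel):
  L0 @0x2E[14] → 0x4D007  P=1,RW=1,US=1,PS=0
  L1 @0x4D[19] → 0x50007  P=1,RW=1,US=1,PS=0
  L2 @0x50[19] → 0x51007  P=1,RW=1,US=1,PS=0
  L3 @0x51[9] → 0x52007  P=1,RW=1,US=1,PS=0
  → PA=0x5250E  (4 entries read)
#4 VA=0x30083E0BA98 (r,kernel):
  L0 @0x2E[6] → 0x56007  P=1,RW=1,US=1,PS=0
  L1 @0x56[2] → 0x57007  P=1,RW=1,US=1,PS=0
  L2 @0x57[31] → 0x5A007  P=1,RW=1,US=1,PS=0
  L3 @0x5A[11] → 0x5B007  P=1,RW=1,US=1,PS=0
  → PA=0x5BA98  (4 entries read)

TLB: [["0x704C2609", "0x52"], ["0x30083E0B", "0x5B"]]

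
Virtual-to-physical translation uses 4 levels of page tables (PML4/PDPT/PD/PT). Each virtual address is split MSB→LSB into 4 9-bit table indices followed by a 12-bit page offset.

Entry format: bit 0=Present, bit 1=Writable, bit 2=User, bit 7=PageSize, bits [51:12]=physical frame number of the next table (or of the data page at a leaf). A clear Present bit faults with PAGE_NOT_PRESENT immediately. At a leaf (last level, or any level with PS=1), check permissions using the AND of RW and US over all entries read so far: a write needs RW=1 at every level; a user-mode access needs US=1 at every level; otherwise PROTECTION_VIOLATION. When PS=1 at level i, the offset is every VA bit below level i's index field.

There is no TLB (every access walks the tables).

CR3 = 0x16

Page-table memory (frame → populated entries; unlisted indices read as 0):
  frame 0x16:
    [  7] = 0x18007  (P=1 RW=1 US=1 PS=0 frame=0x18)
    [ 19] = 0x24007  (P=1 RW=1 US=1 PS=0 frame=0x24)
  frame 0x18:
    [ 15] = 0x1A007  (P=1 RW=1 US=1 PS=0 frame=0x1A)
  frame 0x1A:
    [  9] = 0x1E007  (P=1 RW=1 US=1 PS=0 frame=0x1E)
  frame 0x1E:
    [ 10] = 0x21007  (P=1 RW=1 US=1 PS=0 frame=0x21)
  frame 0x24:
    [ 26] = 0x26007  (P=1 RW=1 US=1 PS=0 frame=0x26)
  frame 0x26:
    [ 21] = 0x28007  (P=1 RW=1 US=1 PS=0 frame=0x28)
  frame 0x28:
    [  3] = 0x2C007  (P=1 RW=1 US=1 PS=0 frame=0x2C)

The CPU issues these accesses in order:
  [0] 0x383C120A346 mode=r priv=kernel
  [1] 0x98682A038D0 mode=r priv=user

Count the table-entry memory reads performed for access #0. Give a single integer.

Per-access translation:
#0 VA=0x383C120A346 (r,kernel):
  L0: frame=0x16 idx=7 entry=0x18007 [P=1 RW=1 US=1 PS=0]
  L1: frame=0x18 idx=15 entry=0x1A007 [P=1 RW=1 US=1 PS=0]
  L2: frame=0x1A idx=9 entry=0x1E007 [P=1 RW=1 US=1 PS=0]
  L3: frame=0x1E idx=10 entry=0x21007 [P=1 RW=1 US=1 PS=0]
  ✓ 0x21346  — 4 lookups
#1 VA=0x98682A038D0 (r,user):
  L0: frame=0x16 idx=19 entry=0x24007 [P=1 RW=1 US=1 PS=0]
  L1: frame=0x24 idx=26 entry=0x26007 [P=1 RW=1 US=1 PS=0]
  L2: frame=0x26 idx=21 entry=0x28007 [P=1 RW=1 US=1 PS=0]
  L3: frame=0x28 idx=3 entry=0x2C007 [P=1 RW=1 US=1 PS=0]
  ✓ 0x2C8D0  — 4 lookups

Entries read for #0: 4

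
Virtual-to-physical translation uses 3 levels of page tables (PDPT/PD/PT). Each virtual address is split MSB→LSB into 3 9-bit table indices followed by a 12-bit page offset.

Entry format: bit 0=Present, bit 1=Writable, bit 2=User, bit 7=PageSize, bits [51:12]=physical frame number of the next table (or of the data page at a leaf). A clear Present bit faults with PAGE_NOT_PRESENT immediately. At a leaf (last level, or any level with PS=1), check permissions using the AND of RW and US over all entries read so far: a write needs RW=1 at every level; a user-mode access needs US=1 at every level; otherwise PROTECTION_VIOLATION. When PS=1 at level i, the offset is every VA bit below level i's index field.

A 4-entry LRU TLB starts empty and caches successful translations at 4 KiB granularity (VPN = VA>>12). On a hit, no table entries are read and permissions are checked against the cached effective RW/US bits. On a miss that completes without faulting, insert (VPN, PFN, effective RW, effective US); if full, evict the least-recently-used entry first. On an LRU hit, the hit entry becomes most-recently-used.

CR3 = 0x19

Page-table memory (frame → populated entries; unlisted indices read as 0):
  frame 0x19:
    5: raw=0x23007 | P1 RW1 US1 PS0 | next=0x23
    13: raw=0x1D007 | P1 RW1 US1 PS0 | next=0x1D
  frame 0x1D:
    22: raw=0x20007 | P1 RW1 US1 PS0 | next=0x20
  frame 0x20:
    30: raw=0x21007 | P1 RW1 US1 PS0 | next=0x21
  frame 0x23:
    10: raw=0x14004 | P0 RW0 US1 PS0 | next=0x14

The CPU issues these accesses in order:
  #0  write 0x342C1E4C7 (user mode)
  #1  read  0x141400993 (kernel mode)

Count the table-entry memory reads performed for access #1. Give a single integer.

Trace:
#0 VA=0x342C1E4C7 (w,user):
  L0: frame=0x19 idx=13 entry=0x1D007 [P=1 RW=1 US=1 PS=0]
  L1: frame=0x1D idx=22 entry=0x20007 [P=1 RW=1 US=1 PS=0]
  L2: frame=0x20 idx=30 entry=0x21007 [P=1 RW=1 US=1 PS=0]
  → PA=0x214C7  (3 entries read)
#1 VA=0x141400993 (r,kernel):
  L0: frame=0x19 idx=5 entry=0x23007 [P=1 RW=1 US=1 PS=0]
  L1: frame=0x23 idx=10 entry=0x14004 [P=0 RW=0 US=1 PS=0]
  ✗ PAGE_NOT_PRESENT  [2 reads]

Entries read for #1: 2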